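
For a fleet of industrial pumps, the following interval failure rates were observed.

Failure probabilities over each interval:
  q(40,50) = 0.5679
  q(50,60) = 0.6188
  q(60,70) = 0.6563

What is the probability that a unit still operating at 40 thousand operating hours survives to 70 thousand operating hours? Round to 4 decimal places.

0.0566

Survival from 40 to 70 is the product of surviving each interval: (1 − 0.5679) × (1 − 0.6188) × (1 − 0.6563).
= 0.4321 × 0.3812 × 0.3437 = 0.056613.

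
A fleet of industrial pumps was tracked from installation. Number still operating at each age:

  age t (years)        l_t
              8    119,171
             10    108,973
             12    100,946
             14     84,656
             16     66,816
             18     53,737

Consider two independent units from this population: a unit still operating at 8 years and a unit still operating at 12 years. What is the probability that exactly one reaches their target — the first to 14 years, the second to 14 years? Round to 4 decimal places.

0.3575

p₁ = l_14/l_8 = 84,656/119,171 = 0.710374; p₂ = l_14/l_12 = 84,656/100,946 = 0.838627.
P(exactly one) = p₁(1−p₂) + (1−p₁)p₂ = 0.114635 + 0.242888 = 0.357523.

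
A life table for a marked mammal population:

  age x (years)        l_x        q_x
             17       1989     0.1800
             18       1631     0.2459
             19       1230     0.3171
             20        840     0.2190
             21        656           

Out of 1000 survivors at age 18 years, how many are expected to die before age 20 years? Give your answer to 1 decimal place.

The relevant probability is 1 − 840/1631 = 0.484979.
Expected number = 1000 × 0.484979 = 485.0.

485.0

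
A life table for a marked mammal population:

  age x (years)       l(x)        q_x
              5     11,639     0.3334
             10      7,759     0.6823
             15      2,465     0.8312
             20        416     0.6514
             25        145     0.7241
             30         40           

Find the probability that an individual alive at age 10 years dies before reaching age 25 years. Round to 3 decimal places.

0.981

P(die before 25 | alive at 10) = 1 − l(25)/l(10) = 1 − 145/7,759 = (7,614)/7,759 = 0.981312.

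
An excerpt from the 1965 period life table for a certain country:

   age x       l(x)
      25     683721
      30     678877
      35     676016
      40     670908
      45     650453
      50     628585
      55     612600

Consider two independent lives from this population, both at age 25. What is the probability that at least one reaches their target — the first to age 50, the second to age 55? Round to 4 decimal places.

0.9916

p₁ = l(50)/l(25) = 628585/683721 = 0.919359; p₂ = l(55)/l(25) = 612600/683721 = 0.895980.
P(at least one) = 1 − (1−p₁)(1−p₂) = 1 − 0.080641 × 0.104020 = 0.991612.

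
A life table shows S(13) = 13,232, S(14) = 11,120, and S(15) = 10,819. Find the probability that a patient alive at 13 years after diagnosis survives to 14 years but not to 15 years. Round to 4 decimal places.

0.0227

This is the probability of reaching 14 but not 15, conditional on being alive at 13: (S(14) − S(15)) / S(13).
= (11,120 − 10,819) / 13,232 = 301 / 13,232 = 0.022748.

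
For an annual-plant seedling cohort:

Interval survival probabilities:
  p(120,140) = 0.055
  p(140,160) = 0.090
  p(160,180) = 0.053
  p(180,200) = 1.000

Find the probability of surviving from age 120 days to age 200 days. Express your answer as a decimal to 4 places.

0.0003

The overall survival probability is 0.055 × 0.090 × 0.053 × 1.000.
= 0.000262.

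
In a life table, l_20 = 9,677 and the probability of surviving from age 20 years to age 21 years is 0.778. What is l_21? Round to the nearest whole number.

7529

l_21 = l_20 × p = 9,677 × 0.778 = 7529.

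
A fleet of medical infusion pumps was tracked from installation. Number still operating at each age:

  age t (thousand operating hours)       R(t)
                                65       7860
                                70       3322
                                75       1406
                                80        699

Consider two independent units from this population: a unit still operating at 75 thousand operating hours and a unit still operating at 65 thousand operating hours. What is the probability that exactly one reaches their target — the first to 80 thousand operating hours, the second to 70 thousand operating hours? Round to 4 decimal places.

0.4996

p₁ = R(80)/R(75) = 699/1406 = 0.497155; p₂ = R(70)/R(65) = 3322/7860 = 0.422646.
P(exactly one) = p₁(1−p₂) + (1−p₁)p₂ = 0.287034 + 0.212525 = 0.499560.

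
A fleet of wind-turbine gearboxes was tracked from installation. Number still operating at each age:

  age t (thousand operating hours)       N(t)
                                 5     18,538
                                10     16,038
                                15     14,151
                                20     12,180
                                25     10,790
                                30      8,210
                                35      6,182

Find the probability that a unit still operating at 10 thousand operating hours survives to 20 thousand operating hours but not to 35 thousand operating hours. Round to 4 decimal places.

This is the probability of reaching 20 but not 35, conditional on being operational at 10: (N(20) − N(35)) / N(10).
= (12,180 − 6,182) / 16,038 = 5,998 / 16,038 = 0.373987.

0.3740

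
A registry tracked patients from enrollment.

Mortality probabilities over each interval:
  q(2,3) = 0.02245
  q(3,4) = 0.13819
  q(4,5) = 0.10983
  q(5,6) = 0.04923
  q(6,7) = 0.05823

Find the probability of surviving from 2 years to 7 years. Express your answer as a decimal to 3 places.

Chaining the interval survival probabilities: (1 − 0.02245) × (1 − 0.13819) × (1 − 0.10983) × (1 − 0.04923) × (1 − 0.05823).
= 0.97755 × 0.86181 × 0.89017 × 0.95077 × 0.94177 = 0.671497.

0.671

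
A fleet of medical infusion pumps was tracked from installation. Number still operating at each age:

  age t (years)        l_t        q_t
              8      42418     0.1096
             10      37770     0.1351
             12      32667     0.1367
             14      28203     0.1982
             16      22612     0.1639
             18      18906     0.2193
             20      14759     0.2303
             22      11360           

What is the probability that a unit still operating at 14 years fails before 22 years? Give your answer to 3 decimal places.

0.597

P(fail before 22 | operational at 14) = 1 − l_22/l_14 = 1 − 11360/28203 = (16843)/28203 = 0.597206.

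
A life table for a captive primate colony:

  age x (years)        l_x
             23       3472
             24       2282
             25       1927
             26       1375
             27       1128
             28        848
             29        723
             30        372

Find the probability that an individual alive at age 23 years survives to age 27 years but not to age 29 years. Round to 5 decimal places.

This is the probability of reaching 27 but not 29, conditional on being alive at 23: (l_27 − l_29) / l_23.
= (1128 − 723) / 3472 = 405 / 3472 = 0.116647.

0.11665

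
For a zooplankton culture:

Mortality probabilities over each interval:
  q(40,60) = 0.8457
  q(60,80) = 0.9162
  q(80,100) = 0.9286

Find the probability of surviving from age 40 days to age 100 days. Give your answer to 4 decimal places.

0.0009

Chaining the interval survival probabilities: (1 − 0.8457) × (1 − 0.9162) × (1 − 0.9286).
= 0.1543 × 0.0838 × 0.0714 = 0.000923.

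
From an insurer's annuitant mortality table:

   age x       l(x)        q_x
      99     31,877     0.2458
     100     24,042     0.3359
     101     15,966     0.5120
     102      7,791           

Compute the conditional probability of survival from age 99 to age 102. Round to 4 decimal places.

The conditional survival probability is l(102)/l(99) = 7,791/31,877 = 0.244408.

0.2444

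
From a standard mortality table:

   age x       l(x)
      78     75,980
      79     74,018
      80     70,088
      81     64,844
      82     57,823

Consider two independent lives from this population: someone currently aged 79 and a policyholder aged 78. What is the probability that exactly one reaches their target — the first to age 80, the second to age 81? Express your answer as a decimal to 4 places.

p₁ = l(80)/l(79) = 70,088/74,018 = 0.946905; p₂ = l(81)/l(78) = 64,844/75,980 = 0.853435.
P(exactly one) = p₁(1−p₂) + (1−p₁)p₂ = 0.138783 + 0.045313 = 0.184096.

0.1841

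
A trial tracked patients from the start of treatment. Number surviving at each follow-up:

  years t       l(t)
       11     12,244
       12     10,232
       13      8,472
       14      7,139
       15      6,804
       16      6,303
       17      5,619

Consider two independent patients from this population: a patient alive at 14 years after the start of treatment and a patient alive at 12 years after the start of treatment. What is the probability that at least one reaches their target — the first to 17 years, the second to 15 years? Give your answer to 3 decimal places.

0.929

p₁ = l(17)/l(14) = 5,619/7,139 = 0.787085; p₂ = l(15)/l(12) = 6,804/10,232 = 0.664973.
P(at least one) = 1 − (1−p₁)(1−p₂) = 1 − 0.212915 × 0.335027 = 0.928668.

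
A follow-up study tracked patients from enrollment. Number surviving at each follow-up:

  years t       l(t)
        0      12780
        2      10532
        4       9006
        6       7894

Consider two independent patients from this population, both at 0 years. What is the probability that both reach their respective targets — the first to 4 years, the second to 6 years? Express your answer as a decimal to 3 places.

0.435

p₁ = l(4)/l(0) = 9006/12780 = 0.704695; p₂ = l(6)/l(0) = 7894/12780 = 0.617684.
P(both) = p₁ × p₂ = 0.704695 × 0.617684 = 0.435279.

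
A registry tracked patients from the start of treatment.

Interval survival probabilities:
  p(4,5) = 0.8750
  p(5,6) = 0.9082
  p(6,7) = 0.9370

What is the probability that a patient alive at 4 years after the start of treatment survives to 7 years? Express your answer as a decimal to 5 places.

Survival from 4 to 7 is the product of surviving each interval: 0.8750 × 0.9082 × 0.9370.
= 0.744610.

0.74461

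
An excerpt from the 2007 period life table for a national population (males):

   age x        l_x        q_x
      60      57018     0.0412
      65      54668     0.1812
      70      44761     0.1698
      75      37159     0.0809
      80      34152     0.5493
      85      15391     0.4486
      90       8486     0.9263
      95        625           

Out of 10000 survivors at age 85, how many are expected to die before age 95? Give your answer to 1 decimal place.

9593.9

The relevant probability is 1 − 625/15391 = 0.959392.
Expected number = 10000 × 0.959392 = 9593.9.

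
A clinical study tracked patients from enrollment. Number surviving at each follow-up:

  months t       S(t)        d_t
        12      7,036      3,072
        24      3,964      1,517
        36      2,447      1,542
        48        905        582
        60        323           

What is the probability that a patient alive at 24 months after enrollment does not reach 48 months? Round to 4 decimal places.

P(die before 48 | alive at 24) = 1 − S(48)/S(24) = 1 − 905/3,964 = (3,059)/3,964 = 0.771695.

0.7717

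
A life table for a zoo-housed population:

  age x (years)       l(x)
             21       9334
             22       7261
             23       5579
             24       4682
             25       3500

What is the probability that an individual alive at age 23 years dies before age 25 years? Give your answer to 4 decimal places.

0.3726

P(die before 25 | alive at 23) = 1 − l(25)/l(23) = 1 − 3500/5579 = (2079)/5579 = 0.372647.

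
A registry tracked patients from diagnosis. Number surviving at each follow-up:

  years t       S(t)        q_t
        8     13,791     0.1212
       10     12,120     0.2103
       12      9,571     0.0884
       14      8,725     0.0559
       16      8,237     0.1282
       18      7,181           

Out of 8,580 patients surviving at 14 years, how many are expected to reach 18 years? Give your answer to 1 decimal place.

7061.7

The relevant probability is 7,181/8,725 = 0.823037.
Expected number = 8,580 × 0.823037 = 7061.7.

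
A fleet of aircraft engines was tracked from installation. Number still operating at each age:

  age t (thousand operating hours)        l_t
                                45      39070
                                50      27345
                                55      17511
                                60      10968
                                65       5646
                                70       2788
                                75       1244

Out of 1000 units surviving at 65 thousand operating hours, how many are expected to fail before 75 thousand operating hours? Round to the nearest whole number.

780

The relevant probability is 1 − 1244/5646 = 0.779667.
Expected number = 1000 × 0.779667 = 780.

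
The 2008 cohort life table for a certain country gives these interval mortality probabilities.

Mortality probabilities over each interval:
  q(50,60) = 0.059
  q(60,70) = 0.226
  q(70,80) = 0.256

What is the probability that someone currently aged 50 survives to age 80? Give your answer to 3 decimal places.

0.542

The overall survival probability is (1 − 0.059) × (1 − 0.226) × (1 − 0.256).
= 0.941 × 0.774 × 0.744 = 0.541880.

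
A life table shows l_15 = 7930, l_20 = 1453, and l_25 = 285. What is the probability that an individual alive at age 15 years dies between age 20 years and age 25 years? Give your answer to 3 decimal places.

0.147

This is the probability of reaching 20 but not 25, conditional on being alive at 15: (l_20 − l_25) / l_15.
= (1453 − 285) / 7930 = 1168 / 7930 = 0.147289.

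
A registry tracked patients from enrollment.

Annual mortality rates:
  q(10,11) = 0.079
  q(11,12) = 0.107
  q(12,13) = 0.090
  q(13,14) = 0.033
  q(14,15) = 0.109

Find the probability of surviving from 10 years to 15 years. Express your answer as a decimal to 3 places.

0.645

The overall survival probability is (1 − 0.079) × (1 − 0.107) × (1 − 0.090) × (1 − 0.033) × (1 − 0.109).
= 0.921 × 0.893 × 0.910 × 0.967 × 0.891 = 0.644847.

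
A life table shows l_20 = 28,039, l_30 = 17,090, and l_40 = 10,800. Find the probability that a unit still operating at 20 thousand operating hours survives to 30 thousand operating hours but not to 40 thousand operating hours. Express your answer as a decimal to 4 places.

0.2243

This is the probability of reaching 30 but not 40, conditional on being operational at 20: (l_30 − l_40) / l_20.
= (17,090 − 10,800) / 28,039 = 6,290 / 28,039 = 0.224330.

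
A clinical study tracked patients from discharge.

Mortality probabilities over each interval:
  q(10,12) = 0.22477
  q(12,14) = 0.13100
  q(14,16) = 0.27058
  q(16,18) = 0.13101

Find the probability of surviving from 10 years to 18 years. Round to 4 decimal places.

Chaining the interval survival probabilities: (1 − 0.22477) × (1 − 0.13100) × (1 − 0.27058) × (1 − 0.13101).
= 0.77523 × 0.86900 × 0.72942 × 0.86899 = 0.427015.

0.4270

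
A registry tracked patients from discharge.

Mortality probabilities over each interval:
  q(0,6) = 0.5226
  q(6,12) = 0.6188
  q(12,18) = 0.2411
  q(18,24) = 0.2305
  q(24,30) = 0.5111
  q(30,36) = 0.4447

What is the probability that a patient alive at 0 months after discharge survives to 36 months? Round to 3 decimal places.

The overall survival probability is (1 − 0.5226) × (1 − 0.6188) × (1 − 0.2411) × (1 − 0.2305) × (1 − 0.5111) × (1 − 0.4447).
= 0.4774 × 0.3812 × 0.7589 × 0.7695 × 0.4889 × 0.5553 = 0.028852.

0.029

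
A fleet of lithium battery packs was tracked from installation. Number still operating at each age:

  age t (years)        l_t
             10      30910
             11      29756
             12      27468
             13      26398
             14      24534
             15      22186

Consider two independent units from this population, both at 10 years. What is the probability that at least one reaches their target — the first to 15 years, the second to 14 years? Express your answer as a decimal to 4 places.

0.9418

p₁ = l_15/l_10 = 22186/30910 = 0.717761; p₂ = l_14/l_10 = 24534/30910 = 0.793724.
P(at least one) = 1 − (1−p₁)(1−p₂) = 1 − 0.282239 × 0.206276 = 0.941781.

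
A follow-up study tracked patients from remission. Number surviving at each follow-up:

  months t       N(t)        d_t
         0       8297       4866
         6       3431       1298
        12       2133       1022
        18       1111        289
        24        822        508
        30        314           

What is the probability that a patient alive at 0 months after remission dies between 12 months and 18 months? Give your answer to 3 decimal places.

This is the probability of reaching 12 but not 18, conditional on being alive at 0: (N(12) − N(18)) / N(0).
= (2133 − 1111) / 8297 = 1022 / 8297 = 0.123177.

0.123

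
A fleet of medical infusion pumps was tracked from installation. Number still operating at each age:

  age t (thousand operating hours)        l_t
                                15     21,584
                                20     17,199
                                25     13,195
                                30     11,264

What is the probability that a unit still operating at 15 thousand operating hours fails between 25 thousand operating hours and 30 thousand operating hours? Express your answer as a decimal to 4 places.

0.0895

This is the probability of reaching 25 but not 30, conditional on being operational at 15: (l_25 − l_30) / l_15.
= (13,195 − 11,264) / 21,584 = 1,931 / 21,584 = 0.089464.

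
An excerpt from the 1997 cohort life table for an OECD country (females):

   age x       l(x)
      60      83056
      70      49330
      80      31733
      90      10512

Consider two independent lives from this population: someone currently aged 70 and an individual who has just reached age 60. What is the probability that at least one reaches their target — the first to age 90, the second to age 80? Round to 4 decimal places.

p₁ = l(90)/l(70) = 10512/49330 = 0.213095; p₂ = l(80)/l(60) = 31733/83056 = 0.382068.
P(at least one) = 1 − (1−p₁)(1−p₂) = 1 − 0.786905 × 0.617932 = 0.513746.

0.5137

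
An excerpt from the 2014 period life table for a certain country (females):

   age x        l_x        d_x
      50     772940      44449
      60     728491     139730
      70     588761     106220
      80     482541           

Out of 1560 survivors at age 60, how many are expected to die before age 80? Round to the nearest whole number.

527

The relevant probability is 1 − 482541/728491 = 0.337616.
Expected number = 1560 × 0.337616 = 527.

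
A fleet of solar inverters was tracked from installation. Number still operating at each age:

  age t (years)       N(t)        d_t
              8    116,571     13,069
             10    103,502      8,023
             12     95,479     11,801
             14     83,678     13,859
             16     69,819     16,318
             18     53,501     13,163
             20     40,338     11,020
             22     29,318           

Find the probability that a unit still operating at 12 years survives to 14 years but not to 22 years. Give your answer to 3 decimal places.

0.569

This is the probability of reaching 14 but not 22, conditional on being operational at 12: (N(14) − N(22)) / N(12).
= (83,678 − 29,318) / 95,479 = 54,360 / 95,479 = 0.569340.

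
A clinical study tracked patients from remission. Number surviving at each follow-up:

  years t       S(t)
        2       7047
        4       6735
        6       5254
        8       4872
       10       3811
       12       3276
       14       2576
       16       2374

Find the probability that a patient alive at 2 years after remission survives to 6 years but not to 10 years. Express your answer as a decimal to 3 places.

0.205

This is the probability of reaching 6 but not 10, conditional on being alive at 2: (S(6) − S(10)) / S(2).
= (5254 − 3811) / 7047 = 1443 / 7047 = 0.204768.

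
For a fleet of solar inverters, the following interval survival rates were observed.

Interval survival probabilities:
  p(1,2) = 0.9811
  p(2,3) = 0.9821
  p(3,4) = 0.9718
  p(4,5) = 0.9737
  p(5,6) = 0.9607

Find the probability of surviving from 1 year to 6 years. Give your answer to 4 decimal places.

P(survive 1→6) = 0.9811 × 0.9821 × 0.9718 × 0.9737 × 0.9607.
= 0.875909.

0.8759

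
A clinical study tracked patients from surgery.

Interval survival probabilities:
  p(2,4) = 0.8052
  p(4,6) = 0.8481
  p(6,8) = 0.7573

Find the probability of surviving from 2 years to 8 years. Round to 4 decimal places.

Survival from 2 to 8 is the product of surviving each interval: 0.8052 × 0.8481 × 0.7573.
= 0.517153.

0.5172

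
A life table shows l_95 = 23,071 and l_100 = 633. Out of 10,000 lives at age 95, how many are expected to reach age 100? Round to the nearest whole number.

274

The relevant probability is 633/23,071 = 0.027437.
Expected number = 10,000 × 0.027437 = 274.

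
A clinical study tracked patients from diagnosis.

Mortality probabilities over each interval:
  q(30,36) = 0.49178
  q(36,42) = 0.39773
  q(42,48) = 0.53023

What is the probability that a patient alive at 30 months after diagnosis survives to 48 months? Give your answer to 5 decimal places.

0.14379

Chaining the interval survival probabilities: (1 − 0.49178) × (1 − 0.39773) × (1 − 0.53023).
= 0.50822 × 0.60227 × 0.46977 = 0.143790.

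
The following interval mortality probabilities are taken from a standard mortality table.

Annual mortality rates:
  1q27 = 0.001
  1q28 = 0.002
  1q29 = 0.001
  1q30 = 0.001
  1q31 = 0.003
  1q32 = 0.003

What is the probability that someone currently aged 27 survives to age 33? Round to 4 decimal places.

0.9890

Chaining the interval survival probabilities: (1 − 0.001) × (1 − 0.002) × (1 − 0.001) × (1 − 0.001) × (1 − 0.003) × (1 − 0.003).
= 0.999 × 0.998 × 0.999 × 0.999 × 0.997 × 0.997 = 0.989048.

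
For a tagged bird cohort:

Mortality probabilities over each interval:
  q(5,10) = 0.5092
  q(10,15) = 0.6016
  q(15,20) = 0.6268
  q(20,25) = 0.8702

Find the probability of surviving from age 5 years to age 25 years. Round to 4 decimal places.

0.0095

Survival from 5 to 25 is the product of surviving each interval: (1 − 0.5092) × (1 − 0.6016) × (1 − 0.6268) × (1 − 0.8702).
= 0.4908 × 0.3984 × 0.3732 × 0.1298 = 0.009472.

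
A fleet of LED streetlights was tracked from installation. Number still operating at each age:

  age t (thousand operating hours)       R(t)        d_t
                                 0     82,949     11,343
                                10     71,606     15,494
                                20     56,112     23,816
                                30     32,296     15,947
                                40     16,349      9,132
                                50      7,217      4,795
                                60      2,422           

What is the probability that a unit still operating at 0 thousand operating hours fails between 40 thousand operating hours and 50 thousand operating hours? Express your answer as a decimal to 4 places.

This is the probability of reaching 40 but not 50, conditional on being operational at 0: (R(40) − R(50)) / R(0).
= (16,349 − 7,217) / 82,949 = 9,132 / 82,949 = 0.110092.

0.1101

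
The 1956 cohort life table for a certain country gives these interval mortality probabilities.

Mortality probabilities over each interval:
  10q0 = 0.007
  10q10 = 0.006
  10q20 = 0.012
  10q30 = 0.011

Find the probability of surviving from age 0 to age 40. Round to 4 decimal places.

0.9645

The overall survival probability is (1 − 0.007) × (1 − 0.006) × (1 − 0.012) × (1 − 0.011).
= 0.993 × 0.994 × 0.988 × 0.989 = 0.964470.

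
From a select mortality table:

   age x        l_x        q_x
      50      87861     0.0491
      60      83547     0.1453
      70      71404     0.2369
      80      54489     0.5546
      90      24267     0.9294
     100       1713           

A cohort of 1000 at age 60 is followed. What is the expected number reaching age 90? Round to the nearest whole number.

The relevant probability is 24267/83547 = 0.290459.
Expected number = 1000 × 0.290459 = 290.

290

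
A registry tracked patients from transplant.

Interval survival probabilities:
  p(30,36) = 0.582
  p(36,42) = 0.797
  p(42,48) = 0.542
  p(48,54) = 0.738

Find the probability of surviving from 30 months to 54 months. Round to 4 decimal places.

0.1855

P(survive 30→54) = 0.582 × 0.797 × 0.542 × 0.738.
= 0.185540.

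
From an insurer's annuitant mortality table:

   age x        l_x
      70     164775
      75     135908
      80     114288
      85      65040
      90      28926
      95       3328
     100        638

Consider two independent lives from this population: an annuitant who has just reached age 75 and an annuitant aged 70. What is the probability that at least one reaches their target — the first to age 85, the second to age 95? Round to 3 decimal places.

0.489

p₁ = l_85/l_75 = 65040/135908 = 0.478559; p₂ = l_95/l_70 = 3328/164775 = 0.020197.
P(at least one) = 1 − (1−p₁)(1−p₂) = 1 − 0.521441 × 0.979803 = 0.489091.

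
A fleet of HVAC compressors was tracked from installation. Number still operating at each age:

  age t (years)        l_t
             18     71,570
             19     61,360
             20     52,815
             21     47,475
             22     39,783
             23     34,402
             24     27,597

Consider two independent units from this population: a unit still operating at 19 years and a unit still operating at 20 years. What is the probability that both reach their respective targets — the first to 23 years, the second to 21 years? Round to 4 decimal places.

0.5040

p₁ = l_23/l_19 = 34,402/61,360 = 0.560658; p₂ = l_21/l_20 = 47,475/52,815 = 0.898892.
P(both) = p₁ × p₂ = 0.560658 × 0.898892 = 0.503971.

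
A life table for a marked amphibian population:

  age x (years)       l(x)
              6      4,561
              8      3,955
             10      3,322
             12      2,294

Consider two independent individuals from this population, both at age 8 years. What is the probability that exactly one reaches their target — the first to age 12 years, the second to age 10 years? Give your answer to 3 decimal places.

p₁ = l(12)/l(8) = 2,294/3,955 = 0.580025; p₂ = l(10)/l(8) = 3,322/3,955 = 0.839949.
P(exactly one) = p₁(1−p₂) + (1−p₁)p₂ = 0.092834 + 0.352758 = 0.445591.

0.446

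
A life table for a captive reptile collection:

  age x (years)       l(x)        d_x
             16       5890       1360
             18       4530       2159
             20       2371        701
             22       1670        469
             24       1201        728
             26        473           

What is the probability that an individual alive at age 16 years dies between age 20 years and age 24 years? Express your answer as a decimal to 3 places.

This is the probability of reaching 20 but not 24, conditional on being alive at 16: (l(20) − l(24)) / l(16).
= (2371 − 1201) / 5890 = 1170 / 5890 = 0.198642.

0.199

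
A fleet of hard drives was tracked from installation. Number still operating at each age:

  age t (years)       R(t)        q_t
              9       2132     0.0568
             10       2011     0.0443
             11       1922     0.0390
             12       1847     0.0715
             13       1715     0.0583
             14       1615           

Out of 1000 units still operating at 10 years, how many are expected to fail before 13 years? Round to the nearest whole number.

147

The relevant probability is 1 − 1715/2011 = 0.147190.
Expected number = 1000 × 0.147190 = 147.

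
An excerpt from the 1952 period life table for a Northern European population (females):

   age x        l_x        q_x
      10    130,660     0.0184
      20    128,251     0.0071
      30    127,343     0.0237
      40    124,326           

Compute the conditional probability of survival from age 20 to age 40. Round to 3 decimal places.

0.969

We want 20p20 = l_40/l_20.
The conditional survival probability is l_40/l_20 = 124,326/128,251 = 0.969396.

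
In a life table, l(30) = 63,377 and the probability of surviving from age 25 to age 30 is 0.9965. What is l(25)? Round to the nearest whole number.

63600

l(25) = l(30) / p = 63,377 / 0.9965 = 63600.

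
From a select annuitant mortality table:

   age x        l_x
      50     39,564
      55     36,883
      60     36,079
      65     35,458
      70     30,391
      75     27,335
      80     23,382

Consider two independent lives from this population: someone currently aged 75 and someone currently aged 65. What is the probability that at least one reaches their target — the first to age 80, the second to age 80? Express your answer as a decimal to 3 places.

0.951

p₁ = l_80/l_75 = 23,382/27,335 = 0.855387; p₂ = l_80/l_65 = 23,382/35,458 = 0.659428.
P(at least one) = 1 − (1−p₁)(1−p₂) = 1 − 0.144613 × 0.340572 = 0.950749.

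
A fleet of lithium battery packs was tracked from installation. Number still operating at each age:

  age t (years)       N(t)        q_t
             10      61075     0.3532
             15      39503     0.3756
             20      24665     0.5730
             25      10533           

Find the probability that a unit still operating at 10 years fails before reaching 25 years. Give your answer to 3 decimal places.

P(fail before 25 | operational at 10) = 1 − N(25)/N(10) = 1 − 10533/61075 = (50542)/61075 = 0.827540.

0.828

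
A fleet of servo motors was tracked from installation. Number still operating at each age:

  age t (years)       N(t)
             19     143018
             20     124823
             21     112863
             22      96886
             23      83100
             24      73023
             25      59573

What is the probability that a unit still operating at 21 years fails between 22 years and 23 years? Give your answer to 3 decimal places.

This is the probability of reaching 22 but not 23, conditional on being operational at 21: (N(22) − N(23)) / N(21).
= (96886 − 83100) / 112863 = 13786 / 112863 = 0.122148.

0.122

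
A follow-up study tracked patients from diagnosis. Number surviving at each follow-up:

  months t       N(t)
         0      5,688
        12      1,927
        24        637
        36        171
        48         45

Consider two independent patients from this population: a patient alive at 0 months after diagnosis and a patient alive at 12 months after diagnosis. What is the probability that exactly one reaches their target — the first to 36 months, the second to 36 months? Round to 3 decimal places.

0.113

p₁ = N(36)/N(0) = 171/5,688 = 0.030063; p₂ = N(36)/N(12) = 171/1,927 = 0.088739.
P(exactly one) = p₁(1−p₂) + (1−p₁)p₂ = 0.027395 + 0.086071 = 0.113466.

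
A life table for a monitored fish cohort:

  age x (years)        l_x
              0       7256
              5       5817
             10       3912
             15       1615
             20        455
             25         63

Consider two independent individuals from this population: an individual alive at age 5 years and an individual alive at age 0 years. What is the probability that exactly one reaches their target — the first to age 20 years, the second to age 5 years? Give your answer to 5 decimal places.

0.75449

p₁ = l_20/l_5 = 455/5817 = 0.078219; p₂ = l_5/l_0 = 5817/7256 = 0.801681.
P(exactly one) = p₁(1−p₂) + (1−p₁)p₂ = 0.015512 + 0.738974 = 0.754487.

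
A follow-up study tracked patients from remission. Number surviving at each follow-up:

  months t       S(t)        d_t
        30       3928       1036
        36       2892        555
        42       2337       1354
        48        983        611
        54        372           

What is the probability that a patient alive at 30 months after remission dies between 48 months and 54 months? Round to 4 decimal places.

This is the probability of reaching 48 but not 54, conditional on being alive at 30: (S(48) − S(54)) / S(30).
= (983 − 372) / 3928 = 611 / 3928 = 0.155550.

0.1555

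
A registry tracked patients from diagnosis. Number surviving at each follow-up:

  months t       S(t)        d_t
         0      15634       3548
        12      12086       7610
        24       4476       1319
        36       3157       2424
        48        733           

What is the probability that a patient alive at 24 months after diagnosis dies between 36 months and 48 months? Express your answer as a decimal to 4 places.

0.5416

This is the probability of reaching 36 but not 48, conditional on being alive at 24: (S(36) − S(48)) / S(24).
= (3157 − 733) / 4476 = 2424 / 4476 = 0.541555.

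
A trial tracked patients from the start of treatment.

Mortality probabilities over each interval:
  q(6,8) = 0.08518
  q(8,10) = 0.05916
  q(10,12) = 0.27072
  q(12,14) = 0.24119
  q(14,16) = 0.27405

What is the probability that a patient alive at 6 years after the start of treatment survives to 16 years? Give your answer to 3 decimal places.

Chaining the interval survival probabilities: (1 − 0.08518) × (1 − 0.05916) × (1 − 0.27072) × (1 − 0.24119) × (1 − 0.27405).
= 0.91482 × 0.94084 × 0.72928 × 0.75881 × 0.72595 = 0.345769.

0.346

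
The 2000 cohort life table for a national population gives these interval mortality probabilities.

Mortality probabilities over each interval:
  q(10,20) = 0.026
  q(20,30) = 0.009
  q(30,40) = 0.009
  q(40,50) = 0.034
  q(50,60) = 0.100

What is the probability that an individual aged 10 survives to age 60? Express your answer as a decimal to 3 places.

0.832

Survival from 10 to 60 is the product of surviving each interval: (1 − 0.026) × (1 − 0.009) × (1 − 0.009) × (1 − 0.034) × (1 − 0.100).
= 0.974 × 0.991 × 0.991 × 0.966 × 0.900 = 0.831622.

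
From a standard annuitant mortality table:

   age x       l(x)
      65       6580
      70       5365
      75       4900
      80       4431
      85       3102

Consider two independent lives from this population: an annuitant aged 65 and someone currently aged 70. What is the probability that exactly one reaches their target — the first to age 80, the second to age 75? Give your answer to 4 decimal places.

0.3567

p₁ = l(80)/l(65) = 4431/6580 = 0.673404; p₂ = l(75)/l(70) = 4900/5365 = 0.913327.
P(exactly one) = p₁(1−p₂) + (1−p₁)p₂ = 0.058366 + 0.298289 = 0.356655.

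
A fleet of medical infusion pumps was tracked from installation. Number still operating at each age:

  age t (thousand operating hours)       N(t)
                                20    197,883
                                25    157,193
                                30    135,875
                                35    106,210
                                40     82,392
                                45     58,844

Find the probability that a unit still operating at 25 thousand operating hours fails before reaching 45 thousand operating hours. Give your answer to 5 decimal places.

0.62566

P(fail before 45 | operational at 25) = 1 − N(45)/N(25) = 1 − 58,844/157,193 = (98,349)/157,193 = 0.625658.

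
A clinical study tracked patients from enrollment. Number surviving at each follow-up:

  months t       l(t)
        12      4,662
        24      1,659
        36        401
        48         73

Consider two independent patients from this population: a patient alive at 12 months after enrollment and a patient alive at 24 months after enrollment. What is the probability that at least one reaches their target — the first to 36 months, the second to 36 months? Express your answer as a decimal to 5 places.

p₁ = l(36)/l(12) = 401/4,662 = 0.086015; p₂ = l(36)/l(24) = 401/1,659 = 0.241712.
P(at least one) = 1 − (1−p₁)(1−p₂) = 1 − 0.913985 × 0.758288 = 0.306936.

0.30694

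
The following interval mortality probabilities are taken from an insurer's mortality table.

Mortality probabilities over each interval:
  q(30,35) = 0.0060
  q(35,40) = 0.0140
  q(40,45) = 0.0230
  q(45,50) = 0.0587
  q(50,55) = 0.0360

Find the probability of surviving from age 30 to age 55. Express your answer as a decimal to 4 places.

Chaining the interval survival probabilities: (1 − 0.0060) × (1 − 0.0140) × (1 − 0.0230) × (1 − 0.0587) × (1 − 0.0360).
= 0.9940 × 0.9860 × 0.9770 × 0.9413 × 0.9640 = 0.868886.

0.8689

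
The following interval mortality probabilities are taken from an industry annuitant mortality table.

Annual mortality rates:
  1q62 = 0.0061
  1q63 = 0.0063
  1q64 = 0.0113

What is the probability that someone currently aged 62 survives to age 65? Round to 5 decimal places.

0.97648

The overall survival probability is (1 − 0.0061) × (1 − 0.0063) × (1 − 0.0113).
= 0.9939 × 0.9937 × 0.9887 = 0.976478.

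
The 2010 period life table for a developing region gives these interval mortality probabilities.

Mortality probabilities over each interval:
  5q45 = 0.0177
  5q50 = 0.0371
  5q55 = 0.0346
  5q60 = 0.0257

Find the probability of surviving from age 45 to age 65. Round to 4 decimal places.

20p45 = (1 − 0.0177) × (1 − 0.0371) × (1 − 0.0346) × (1 − 0.0257).
= 0.9823 × 0.9629 × 0.9654 × 0.9743 = 0.889663.

0.8897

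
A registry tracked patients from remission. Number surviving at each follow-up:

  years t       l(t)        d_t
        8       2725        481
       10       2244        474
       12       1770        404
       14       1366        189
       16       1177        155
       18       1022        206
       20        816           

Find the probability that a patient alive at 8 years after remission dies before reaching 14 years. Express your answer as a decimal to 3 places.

0.499

P(die before 14 | alive at 8) = 1 − l(14)/l(8) = 1 − 1366/2725 = (1359)/2725 = 0.498716.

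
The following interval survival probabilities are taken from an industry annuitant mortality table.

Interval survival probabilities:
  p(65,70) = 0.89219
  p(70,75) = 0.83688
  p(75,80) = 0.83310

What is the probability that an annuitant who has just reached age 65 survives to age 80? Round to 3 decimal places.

0.622

The overall survival probability is 0.89219 × 0.83688 × 0.83310.
= 0.622039.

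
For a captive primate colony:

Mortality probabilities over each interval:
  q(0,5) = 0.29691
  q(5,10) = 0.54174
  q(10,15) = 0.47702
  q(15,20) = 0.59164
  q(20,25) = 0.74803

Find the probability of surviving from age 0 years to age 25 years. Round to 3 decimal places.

0.017

The overall survival probability is (1 − 0.29691) × (1 − 0.54174) × (1 − 0.47702) × (1 − 0.59164) × (1 − 0.74803).
= 0.70309 × 0.45826 × 0.52298 × 0.40836 × 0.25197 = 0.017338.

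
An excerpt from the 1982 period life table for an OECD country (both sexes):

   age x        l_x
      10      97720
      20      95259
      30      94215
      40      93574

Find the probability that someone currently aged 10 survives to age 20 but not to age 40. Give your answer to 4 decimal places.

This is the probability of reaching 20 but not 40, conditional on being alive at 10: (l_20 − l_40) / l_10.
= (95259 − 93574) / 97720 = 1685 / 97720 = 0.017243.

0.0172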